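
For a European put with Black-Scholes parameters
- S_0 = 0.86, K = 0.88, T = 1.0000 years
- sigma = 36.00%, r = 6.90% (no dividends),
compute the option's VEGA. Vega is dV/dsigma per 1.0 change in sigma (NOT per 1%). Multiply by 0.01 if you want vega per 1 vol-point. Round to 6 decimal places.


d1 = 0.3078068938; d2 = -0.0521931062
phi(d1) = 0.3804840294; exp(-qT) = 1.0000000000; exp(-rT) = 0.9333266801
Vega = S * exp(-qT) * phi(d1) * sqrt(T) = 0.8600 * 1.0000000000 * 0.3804840294 * 1.0000000000 = 0.327216

Answer: Vega = 0.327216


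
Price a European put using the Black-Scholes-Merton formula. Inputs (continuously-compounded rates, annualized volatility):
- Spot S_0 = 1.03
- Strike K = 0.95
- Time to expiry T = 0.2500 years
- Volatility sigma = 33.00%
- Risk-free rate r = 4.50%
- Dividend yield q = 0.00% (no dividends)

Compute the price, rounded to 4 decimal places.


d1 = (ln(S/K) + (r - q + 0.5*sigma^2) * T) / (sigma * sqrt(T)) = 0.64069453
d2 = d1 - sigma * sqrt(T) = 0.47569453
exp(-rT) = 0.98881304; exp(-qT) = 1.00000000
P = K * exp(-rT) * N(-d2) - S_0 * exp(-qT) * N(-d1)
N(-d1) = 0.26086059; N(-d2) = 0.31714601
P = 0.9500 * 0.98881304 * 0.31714601 - 1.0300 * 1.00000000 * 0.26086059 = 0.0292

Answer: Price = 0.0292


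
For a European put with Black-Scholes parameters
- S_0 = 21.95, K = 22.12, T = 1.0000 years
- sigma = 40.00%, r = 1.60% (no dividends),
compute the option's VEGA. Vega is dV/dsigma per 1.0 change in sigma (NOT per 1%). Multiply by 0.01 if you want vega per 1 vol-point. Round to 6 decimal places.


Answer: Vega = 8.546071

Derivation:
d1 = 0.2207124072; d2 = -0.1792875928
phi(d1) = 0.3893426337; exp(-qT) = 1.0000000000; exp(-rT) = 0.9841273201
Vega = S * exp(-qT) * phi(d1) * sqrt(T) = 21.9500 * 1.0000000000 * 0.3893426337 * 1.0000000000 = 8.546071


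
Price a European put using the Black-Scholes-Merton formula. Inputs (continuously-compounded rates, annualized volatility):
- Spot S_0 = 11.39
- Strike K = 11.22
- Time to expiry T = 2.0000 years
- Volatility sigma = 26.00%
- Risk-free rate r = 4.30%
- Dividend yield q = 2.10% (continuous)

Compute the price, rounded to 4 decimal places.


Answer: Price = 1.2540

Derivation:
d1 = (ln(S/K) + (r - q + 0.5*sigma^2) * T) / (sigma * sqrt(T)) = 0.34440962
d2 = d1 - sigma * sqrt(T) = -0.02328590
exp(-rT) = 0.91759423; exp(-qT) = 0.95886978
P = K * exp(-rT) * N(-d2) - S_0 * exp(-qT) * N(-d1)
N(-d1) = 0.36526913; N(-d2) = 0.50928889
P = 11.2200 * 0.91759423 * 0.50928889 - 11.3900 * 0.95886978 * 0.36526913 = 1.2540


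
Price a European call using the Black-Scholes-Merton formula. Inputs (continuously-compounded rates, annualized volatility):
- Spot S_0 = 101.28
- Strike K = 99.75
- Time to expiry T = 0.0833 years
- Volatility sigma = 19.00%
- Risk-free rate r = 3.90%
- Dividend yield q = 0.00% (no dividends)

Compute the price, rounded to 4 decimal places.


d1 = (ln(S/K) + (r - q + 0.5*sigma^2) * T) / (sigma * sqrt(T)) = 0.36424415
d2 = d1 - sigma * sqrt(T) = 0.30940685
exp(-rT) = 0.99675657; exp(-qT) = 1.00000000
C = S_0 * exp(-qT) * N(d1) - K * exp(-rT) * N(d2)
N(d1) = 0.64216215; N(d2) = 0.62149397
C = 101.2800 * 1.00000000 * 0.64216215 - 99.7500 * 0.99675657 * 0.62149397 = 3.2452

Answer: Price = 3.2452


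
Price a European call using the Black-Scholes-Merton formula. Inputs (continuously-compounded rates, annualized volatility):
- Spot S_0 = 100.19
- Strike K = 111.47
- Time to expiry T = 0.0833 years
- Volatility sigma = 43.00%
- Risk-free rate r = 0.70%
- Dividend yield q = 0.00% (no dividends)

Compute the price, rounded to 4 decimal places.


d1 = (ln(S/K) + (r - q + 0.5*sigma^2) * T) / (sigma * sqrt(T)) = -0.79289753
d2 = d1 - sigma * sqrt(T) = -0.91700301
exp(-rT) = 0.99941707; exp(-qT) = 1.00000000
C = S_0 * exp(-qT) * N(d1) - K * exp(-rT) * N(d2)
N(d1) = 0.21391876; N(d2) = 0.17957053
C = 100.1900 * 1.00000000 * 0.21391876 - 111.4700 * 0.99941707 * 0.17957053 = 1.4275

Answer: Price = 1.4275


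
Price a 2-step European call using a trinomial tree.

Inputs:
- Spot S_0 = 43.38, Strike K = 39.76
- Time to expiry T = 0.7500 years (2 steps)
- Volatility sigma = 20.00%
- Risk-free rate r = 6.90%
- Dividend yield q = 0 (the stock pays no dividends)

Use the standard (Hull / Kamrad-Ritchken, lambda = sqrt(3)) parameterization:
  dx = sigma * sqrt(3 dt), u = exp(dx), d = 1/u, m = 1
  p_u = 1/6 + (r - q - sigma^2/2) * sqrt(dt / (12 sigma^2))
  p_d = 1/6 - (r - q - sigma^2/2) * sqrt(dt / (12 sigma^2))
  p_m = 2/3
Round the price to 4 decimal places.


dt = T/N = 0.375000; dx = sigma*sqrt(3*dt) = 0.212132
u = exp(dx) = 1.236311; d = 1/u = 0.808858
p_u = 0.209977, p_m = 0.666667, p_d = 0.123356
Discount per step: exp(-r*dt) = 0.974457
Stock lattice S(k, j) with j the centered position index:
  k=0: S(0,+0) = 43.3800
  k=1: S(1,-1) = 35.0883; S(1,+0) = 43.3800; S(1,+1) = 53.6312
  k=2: S(2,-2) = 28.3814; S(2,-1) = 35.0883; S(2,+0) = 43.3800; S(2,+1) = 53.6312; S(2,+2) = 66.3048
Terminal payoffs V(N, j) = max(S_T - K, 0):
  V(2,-2) = 0.000000; V(2,-1) = 0.000000; V(2,+0) = 3.620000; V(2,+1) = 13.871176; V(2,+2) = 26.544819
Backward induction: V(k, j) = exp(-r*dt) * [p_u * V(k+1, j+1) + p_m * V(k+1, j) + p_d * V(k+1, j-1)]
  V(1,-1) = exp(-r*dt) * [p_u*3.620000 + p_m*0.000000 + p_d*0.000000] = 0.740701
  V(1,+0) = exp(-r*dt) * [p_u*13.871176 + p_m*3.620000 + p_d*0.000000] = 5.189919
  V(1,+1) = exp(-r*dt) * [p_u*26.544819 + p_m*13.871176 + p_d*3.620000] = 14.877814
  V(0,+0) = exp(-r*dt) * [p_u*14.877814 + p_m*5.189919 + p_d*0.740701] = 6.504806

Answer: Price = V(0,0) = 6.5048


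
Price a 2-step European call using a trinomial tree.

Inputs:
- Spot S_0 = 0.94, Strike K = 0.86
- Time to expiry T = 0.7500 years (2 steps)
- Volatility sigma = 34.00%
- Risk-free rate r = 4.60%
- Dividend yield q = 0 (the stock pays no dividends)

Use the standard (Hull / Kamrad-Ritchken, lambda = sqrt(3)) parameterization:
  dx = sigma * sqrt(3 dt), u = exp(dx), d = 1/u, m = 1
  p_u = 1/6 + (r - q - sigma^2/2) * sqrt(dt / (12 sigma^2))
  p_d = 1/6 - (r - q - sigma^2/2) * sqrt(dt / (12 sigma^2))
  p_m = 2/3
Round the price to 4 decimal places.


Answer: Price = V(0,0) = 0.1663

Derivation:
dt = T/N = 0.375000; dx = sigma*sqrt(3*dt) = 0.360624
u = exp(dx) = 1.434225; d = 1/u = 0.697241
p_u = 0.160531, p_m = 0.666667, p_d = 0.172802
Discount per step: exp(-r*dt) = 0.982898
Stock lattice S(k, j) with j the centered position index:
  k=0: S(0,+0) = 0.9400
  k=1: S(1,-1) = 0.6554; S(1,+0) = 0.9400; S(1,+1) = 1.3482
  k=2: S(2,-2) = 0.4570; S(2,-1) = 0.6554; S(2,+0) = 0.9400; S(2,+1) = 1.3482; S(2,+2) = 1.9336
Terminal payoffs V(N, j) = max(S_T - K, 0):
  V(2,-2) = 0.000000; V(2,-1) = 0.000000; V(2,+0) = 0.080000; V(2,+1) = 0.488171; V(2,+2) = 1.073581
Backward induction: V(k, j) = exp(-r*dt) * [p_u * V(k+1, j+1) + p_m * V(k+1, j) + p_d * V(k+1, j-1)]
  V(1,-1) = exp(-r*dt) * [p_u*0.080000 + p_m*0.000000 + p_d*0.000000] = 0.012623
  V(1,+0) = exp(-r*dt) * [p_u*0.488171 + p_m*0.080000 + p_d*0.000000] = 0.129448
  V(1,+1) = exp(-r*dt) * [p_u*1.073581 + p_m*0.488171 + p_d*0.080000] = 0.502865
  V(0,+0) = exp(-r*dt) * [p_u*0.502865 + p_m*0.129448 + p_d*0.012623] = 0.166312


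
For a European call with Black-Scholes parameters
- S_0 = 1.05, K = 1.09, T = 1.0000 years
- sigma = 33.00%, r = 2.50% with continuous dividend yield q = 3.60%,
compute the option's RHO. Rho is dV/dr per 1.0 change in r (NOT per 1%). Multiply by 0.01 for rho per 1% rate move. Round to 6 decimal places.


d1 = 0.0183711149; d2 = -0.3116288851
phi(d1) = 0.3988749650; exp(-qT) = 0.9646402935; exp(-rT) = 0.9753099120
N(d2) = 0.3776612898
Rho = K*T*exp(-rT)*N(d2) = 1.0900 * 1.0000 * 0.9753099120 * 0.3776612898 = 0.401487

Answer: Rho = 0.401487


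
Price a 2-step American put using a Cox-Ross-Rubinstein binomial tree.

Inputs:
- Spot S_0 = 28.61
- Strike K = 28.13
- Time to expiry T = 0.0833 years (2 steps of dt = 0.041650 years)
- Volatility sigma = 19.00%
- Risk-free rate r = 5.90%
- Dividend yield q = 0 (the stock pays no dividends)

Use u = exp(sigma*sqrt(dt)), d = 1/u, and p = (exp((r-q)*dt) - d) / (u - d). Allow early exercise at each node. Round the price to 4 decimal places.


Answer: Price = V(0,0) = 0.3762

Derivation:
dt = T/N = 0.041650
u = exp(sigma*sqrt(dt)) = 1.039537; d = 1/u = 0.961966
p = (exp((r-q)*dt) - d) / (u - d) = 0.522025
Discount per step: exp(-r*dt) = 0.997546
Stock lattice S(k, i) with i counting down-moves:
  k=0: S(0,0) = 28.6100
  k=1: S(1,0) = 29.7412; S(1,1) = 27.5219
  k=2: S(2,0) = 30.9171; S(2,1) = 28.6100; S(2,2) = 26.4751
Terminal payoffs V(N, i) = max(K - S_T, 0):
  V(2,0) = 0.000000; V(2,1) = 0.000000; V(2,2) = 1.654901
Backward induction: V(k, i) = exp(-r*dt) * [p * V(k+1, i) + (1-p) * V(k+1, i+1)]; then take max(V_cont, immediate exercise) for American.
  V(1,0) = exp(-r*dt) * [p*0.000000 + (1-p)*0.000000] = 0.000000; exercise = 0.000000; V(1,0) = max -> 0.000000
  V(1,1) = exp(-r*dt) * [p*0.000000 + (1-p)*1.654901] = 0.789060; exercise = 0.608143; V(1,1) = max -> 0.789060
  V(0,0) = exp(-r*dt) * [p*0.000000 + (1-p)*0.789060] = 0.376225; exercise = 0.000000; V(0,0) = max -> 0.376225


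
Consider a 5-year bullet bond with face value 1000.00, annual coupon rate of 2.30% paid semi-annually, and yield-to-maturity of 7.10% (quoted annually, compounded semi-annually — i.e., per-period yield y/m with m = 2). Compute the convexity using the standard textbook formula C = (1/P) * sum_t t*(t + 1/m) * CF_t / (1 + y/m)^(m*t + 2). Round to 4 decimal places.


Answer: Convexity = 23.7190

Derivation:
Coupon per period c = face * coupon_rate / m = 11.500000
Periods per year m = 2; per-period yield y/m = 0.035500
Number of cashflows N = 10
Cashflows (t years, CF_t, discount factor 1/(1+y/m)^(m*t), PV):
  t = 0.5000: CF_t = 11.500000, DF = 0.965717, PV = 11.105746
  t = 1.0000: CF_t = 11.500000, DF = 0.932609, PV = 10.725008
  t = 1.5000: CF_t = 11.500000, DF = 0.900637, PV = 10.357323
  t = 2.0000: CF_t = 11.500000, DF = 0.869760, PV = 10.002244
  t = 2.5000: CF_t = 11.500000, DF = 0.839942, PV = 9.659337
  t = 3.0000: CF_t = 11.500000, DF = 0.811147, PV = 9.328187
  t = 3.5000: CF_t = 11.500000, DF = 0.783338, PV = 9.008389
  t = 4.0000: CF_t = 11.500000, DF = 0.756483, PV = 8.699555
  t = 4.5000: CF_t = 11.500000, DF = 0.730549, PV = 8.401308
  t = 5.0000: CF_t = 1011.500000, DF = 0.705503, PV = 713.616454
Price P = sum_t PV_t = 800.903550
Convexity numerator sum_t t*(t + 1/m) * CF_t / (1+y/m)^(m*t + 2):
  t = 0.5000: term = 5.178662
  t = 1.0000: term = 15.003365
  t = 1.5000: term = 28.978011
  t = 2.0000: term = 46.640933
  t = 2.5000: term = 67.562915
  t = 3.0000: term = 91.345323
  t = 3.5000: term = 117.618313
  t = 4.0000: term = 146.039156
  t = 4.5000: term = 176.290627
  t = 5.0000: term = 18301.949058
Convexity = (1/P) * sum = 18996.606363 / 800.903550 = 23.718969


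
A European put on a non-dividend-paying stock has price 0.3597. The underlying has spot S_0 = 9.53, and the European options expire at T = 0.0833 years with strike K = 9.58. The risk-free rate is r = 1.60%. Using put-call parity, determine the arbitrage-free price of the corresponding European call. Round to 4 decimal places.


Answer: Call price = 0.3225

Derivation:
Put-call parity: C - P = S_0 * exp(-qT) - K * exp(-rT).
S_0 * exp(-qT) = 9.5300 * 1.00000000 = 9.53000000
K * exp(-rT) = 9.5800 * 0.99866809 = 9.56724028
C = P + S*exp(-qT) - K*exp(-rT)
C = 0.3597 + 9.53000000 - 9.56724028 = 0.3225


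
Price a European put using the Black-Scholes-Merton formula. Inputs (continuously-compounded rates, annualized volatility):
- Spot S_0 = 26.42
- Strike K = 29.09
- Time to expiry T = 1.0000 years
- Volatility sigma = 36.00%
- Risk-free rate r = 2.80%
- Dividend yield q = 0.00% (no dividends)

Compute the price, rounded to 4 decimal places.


Answer: Price = 4.9100

Derivation:
d1 = (ln(S/K) + (r - q + 0.5*sigma^2) * T) / (sigma * sqrt(T)) = -0.00964770
d2 = d1 - sigma * sqrt(T) = -0.36964770
exp(-rT) = 0.97238837; exp(-qT) = 1.00000000
P = K * exp(-rT) * N(-d2) - S_0 * exp(-qT) * N(-d1)
N(-d1) = 0.50384882; N(-d2) = 0.64417750
P = 29.0900 * 0.97238837 * 0.64417750 - 26.4200 * 1.00000000 * 0.50384882 = 4.9100


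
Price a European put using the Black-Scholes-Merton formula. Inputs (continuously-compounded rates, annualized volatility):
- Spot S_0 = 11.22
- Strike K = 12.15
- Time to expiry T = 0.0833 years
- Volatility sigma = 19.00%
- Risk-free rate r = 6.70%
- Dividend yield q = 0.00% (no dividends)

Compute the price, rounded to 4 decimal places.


Answer: Price = 0.8885

Derivation:
d1 = (ln(S/K) + (r - q + 0.5*sigma^2) * T) / (sigma * sqrt(T)) = -1.32294256
d2 = d1 - sigma * sqrt(T) = -1.37777987
exp(-rT) = 0.99443445; exp(-qT) = 1.00000000
P = K * exp(-rT) * N(-d2) - S_0 * exp(-qT) * N(-d1)
N(-d1) = 0.90707276; N(-d2) = 0.91586437
P = 12.1500 * 0.99443445 * 0.91586437 - 11.2200 * 1.00000000 * 0.90707276 = 0.8885


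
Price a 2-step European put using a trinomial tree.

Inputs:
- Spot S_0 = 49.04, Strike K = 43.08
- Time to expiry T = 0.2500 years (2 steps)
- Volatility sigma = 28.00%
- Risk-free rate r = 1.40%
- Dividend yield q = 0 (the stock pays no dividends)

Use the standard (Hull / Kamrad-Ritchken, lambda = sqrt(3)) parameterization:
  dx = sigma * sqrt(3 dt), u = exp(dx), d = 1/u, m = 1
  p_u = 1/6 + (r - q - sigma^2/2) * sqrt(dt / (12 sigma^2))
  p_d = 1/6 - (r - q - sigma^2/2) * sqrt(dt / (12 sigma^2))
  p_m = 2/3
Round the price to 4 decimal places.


dt = T/N = 0.125000; dx = sigma*sqrt(3*dt) = 0.171464
u = exp(dx) = 1.187042; d = 1/u = 0.842430
p_u = 0.157481, p_m = 0.666667, p_d = 0.175852
Discount per step: exp(-r*dt) = 0.998252
Stock lattice S(k, j) with j the centered position index:
  k=0: S(0,+0) = 49.0400
  k=1: S(1,-1) = 41.3128; S(1,+0) = 49.0400; S(1,+1) = 58.2125
  k=2: S(2,-2) = 34.8031; S(2,-1) = 41.3128; S(2,+0) = 49.0400; S(2,+1) = 58.2125; S(2,+2) = 69.1007
Terminal payoffs V(N, j) = max(K - S_T, 0):
  V(2,-2) = 8.276856; V(2,-1) = 1.767215; V(2,+0) = 0.000000; V(2,+1) = 0.000000; V(2,+2) = 0.000000
Backward induction: V(k, j) = exp(-r*dt) * [p_u * V(k+1, j+1) + p_m * V(k+1, j) + p_d * V(k+1, j-1)]
  V(1,-1) = exp(-r*dt) * [p_u*0.000000 + p_m*1.767215 + p_d*8.276856] = 2.629042
  V(1,+0) = exp(-r*dt) * [p_u*0.000000 + p_m*0.000000 + p_d*1.767215] = 0.310225
  V(1,+1) = exp(-r*dt) * [p_u*0.000000 + p_m*0.000000 + p_d*0.000000] = 0.000000
  V(0,+0) = exp(-r*dt) * [p_u*0.000000 + p_m*0.310225 + p_d*2.629042] = 0.667970

Answer: Price = V(0,0) = 0.6680


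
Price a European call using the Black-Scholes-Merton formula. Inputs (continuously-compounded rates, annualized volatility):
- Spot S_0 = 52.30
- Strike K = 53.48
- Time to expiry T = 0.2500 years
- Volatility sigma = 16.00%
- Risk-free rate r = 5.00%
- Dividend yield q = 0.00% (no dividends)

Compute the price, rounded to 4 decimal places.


Answer: Price = 1.4317

Derivation:
d1 = (ln(S/K) + (r - q + 0.5*sigma^2) * T) / (sigma * sqrt(T)) = -0.08264226
d2 = d1 - sigma * sqrt(T) = -0.16264226
exp(-rT) = 0.98757780; exp(-qT) = 1.00000000
C = S_0 * exp(-qT) * N(d1) - K * exp(-rT) * N(d2)
N(d1) = 0.46706800; N(d2) = 0.43540005
C = 52.3000 * 1.00000000 * 0.46706800 - 53.4800 * 0.98757780 * 0.43540005 = 1.4317


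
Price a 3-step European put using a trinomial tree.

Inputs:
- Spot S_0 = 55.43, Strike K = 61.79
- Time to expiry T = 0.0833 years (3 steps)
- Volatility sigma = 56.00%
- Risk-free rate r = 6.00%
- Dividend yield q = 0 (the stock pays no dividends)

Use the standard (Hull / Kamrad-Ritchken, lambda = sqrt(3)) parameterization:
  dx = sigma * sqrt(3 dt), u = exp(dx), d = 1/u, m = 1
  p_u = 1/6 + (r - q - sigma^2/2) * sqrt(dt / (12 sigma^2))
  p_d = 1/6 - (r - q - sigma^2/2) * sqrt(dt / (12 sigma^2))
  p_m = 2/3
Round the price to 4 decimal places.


Answer: Price = V(0,0) = 7.6529

Derivation:
dt = T/N = 0.027767; dx = sigma*sqrt(3*dt) = 0.161626
u = exp(dx) = 1.175420; d = 1/u = 0.850760
p_u = 0.158352, p_m = 0.666667, p_d = 0.174982
Discount per step: exp(-r*dt) = 0.998335
Stock lattice S(k, j) with j the centered position index:
  k=0: S(0,+0) = 55.4300
  k=1: S(1,-1) = 47.1576; S(1,+0) = 55.4300; S(1,+1) = 65.1535
  k=2: S(2,-2) = 40.1198; S(2,-1) = 47.1576; S(2,+0) = 55.4300; S(2,+1) = 65.1535; S(2,+2) = 76.5828
  k=3: S(3,-3) = 34.1323; S(3,-2) = 40.1198; S(3,-1) = 47.1576; S(3,+0) = 55.4300; S(3,+1) = 65.1535; S(3,+2) = 76.5828; S(3,+3) = 90.0170
Terminal payoffs V(N, j) = max(K - S_T, 0):
  V(3,-3) = 27.657714; V(3,-2) = 21.670220; V(3,-1) = 14.632398; V(3,+0) = 6.360000; V(3,+1) = 0.000000; V(3,+2) = 0.000000; V(3,+3) = 0.000000
Backward induction: V(k, j) = exp(-r*dt) * [p_u * V(k+1, j+1) + p_m * V(k+1, j) + p_d * V(k+1, j-1)]
  V(2,-2) = exp(-r*dt) * [p_u*14.632398 + p_m*21.670220 + p_d*27.657714] = 21.567508
  V(2,-1) = exp(-r*dt) * [p_u*6.360000 + p_m*14.632398 + p_d*21.670220] = 14.529712
  V(2,+0) = exp(-r*dt) * [p_u*0.000000 + p_m*6.360000 + p_d*14.632398] = 6.789080
  V(2,+1) = exp(-r*dt) * [p_u*0.000000 + p_m*0.000000 + p_d*6.360000] = 1.111030
  V(2,+2) = exp(-r*dt) * [p_u*0.000000 + p_m*0.000000 + p_d*0.000000] = 0.000000
  V(1,-1) = exp(-r*dt) * [p_u*6.789080 + p_m*14.529712 + p_d*21.567508] = 14.511259
  V(1,+0) = exp(-r*dt) * [p_u*1.111030 + p_m*6.789080 + p_d*14.529712] = 7.232360
  V(1,+1) = exp(-r*dt) * [p_u*0.000000 + p_m*1.111030 + p_d*6.789080] = 1.925441
  V(0,+0) = exp(-r*dt) * [p_u*1.925441 + p_m*7.232360 + p_d*14.511259] = 7.652913


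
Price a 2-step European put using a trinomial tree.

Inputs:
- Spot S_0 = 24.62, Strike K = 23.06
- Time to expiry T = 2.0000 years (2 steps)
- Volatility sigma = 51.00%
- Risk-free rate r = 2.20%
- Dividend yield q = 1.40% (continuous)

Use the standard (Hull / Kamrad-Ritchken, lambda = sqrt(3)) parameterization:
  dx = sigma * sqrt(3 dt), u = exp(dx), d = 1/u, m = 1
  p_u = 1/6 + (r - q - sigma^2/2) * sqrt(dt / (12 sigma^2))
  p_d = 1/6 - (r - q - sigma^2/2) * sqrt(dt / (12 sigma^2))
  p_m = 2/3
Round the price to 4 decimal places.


dt = T/N = 1.000000; dx = sigma*sqrt(3*dt) = 0.883346
u = exp(dx) = 2.418980; d = 1/u = 0.413397
p_u = 0.097583, p_m = 0.666667, p_d = 0.235751
Discount per step: exp(-r*dt) = 0.978240
Stock lattice S(k, j) with j the centered position index:
  k=0: S(0,+0) = 24.6200
  k=1: S(1,-1) = 10.1778; S(1,+0) = 24.6200; S(1,+1) = 59.5553
  k=2: S(2,-2) = 4.2075; S(2,-1) = 10.1778; S(2,+0) = 24.6200; S(2,+1) = 59.5553; S(2,+2) = 144.0630
Terminal payoffs V(N, j) = max(K - S_T, 0):
  V(2,-2) = 18.852506; V(2,-1) = 12.882156; V(2,+0) = 0.000000; V(2,+1) = 0.000000; V(2,+2) = 0.000000
Backward induction: V(k, j) = exp(-r*dt) * [p_u * V(k+1, j+1) + p_m * V(k+1, j) + p_d * V(k+1, j-1)]
  V(1,-1) = exp(-r*dt) * [p_u*0.000000 + p_m*12.882156 + p_d*18.852506] = 12.749007
  V(1,+0) = exp(-r*dt) * [p_u*0.000000 + p_m*0.000000 + p_d*12.882156] = 2.970892
  V(1,+1) = exp(-r*dt) * [p_u*0.000000 + p_m*0.000000 + p_d*0.000000] = 0.000000
  V(0,+0) = exp(-r*dt) * [p_u*0.000000 + p_m*2.970892 + p_d*12.749007] = 4.877682

Answer: Price = V(0,0) = 4.8777


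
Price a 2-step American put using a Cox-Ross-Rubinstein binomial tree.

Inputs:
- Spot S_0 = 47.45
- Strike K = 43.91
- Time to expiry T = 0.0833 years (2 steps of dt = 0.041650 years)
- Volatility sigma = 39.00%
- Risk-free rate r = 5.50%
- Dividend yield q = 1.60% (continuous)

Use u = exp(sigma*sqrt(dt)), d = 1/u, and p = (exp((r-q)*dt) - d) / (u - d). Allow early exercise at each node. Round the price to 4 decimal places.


Answer: Price = V(0,0) = 0.8903

Derivation:
dt = T/N = 0.041650
u = exp(sigma*sqrt(dt)) = 1.082846; d = 1/u = 0.923493
p = (exp((r-q)*dt) - d) / (u - d) = 0.490314
Discount per step: exp(-r*dt) = 0.997712
Stock lattice S(k, i) with i counting down-moves:
  k=0: S(0,0) = 47.4500
  k=1: S(1,0) = 51.3810; S(1,1) = 43.8197
  k=2: S(2,0) = 55.6377; S(2,1) = 47.4500; S(2,2) = 40.4672
Terminal payoffs V(N, i) = max(K - S_T, 0):
  V(2,0) = 0.000000; V(2,1) = 0.000000; V(2,2) = 3.442809
Backward induction: V(k, i) = exp(-r*dt) * [p * V(k+1, i) + (1-p) * V(k+1, i+1)]; then take max(V_cont, immediate exercise) for American.
  V(1,0) = exp(-r*dt) * [p*0.000000 + (1-p)*0.000000] = 0.000000; exercise = 0.000000; V(1,0) = max -> 0.000000
  V(1,1) = exp(-r*dt) * [p*0.000000 + (1-p)*3.442809] = 1.750736; exercise = 0.090276; V(1,1) = max -> 1.750736
  V(0,0) = exp(-r*dt) * [p*0.000000 + (1-p)*1.750736] = 0.890284; exercise = 0.000000; V(0,0) = max -> 0.890284


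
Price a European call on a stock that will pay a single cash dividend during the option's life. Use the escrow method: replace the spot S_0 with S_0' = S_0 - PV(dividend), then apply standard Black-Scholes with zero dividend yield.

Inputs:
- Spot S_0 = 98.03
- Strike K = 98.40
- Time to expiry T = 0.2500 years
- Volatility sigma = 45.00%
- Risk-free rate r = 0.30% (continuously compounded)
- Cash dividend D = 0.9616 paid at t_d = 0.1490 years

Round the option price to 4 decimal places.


Answer: Price = 8.1366

Derivation:
PV(D) = D * exp(-r * t_d) = 0.9616 * 0.99955310 = 0.96117026
S_0' = S_0 - PV(D) = 98.0300 - 0.96117026 = 97.06882974
d1 = (ln(S_0'/K) + (r + sigma^2/2)*T) / (sigma*sqrt(T)) = 0.05529781
d2 = d1 - sigma*sqrt(T) = -0.16970219
exp(-rT) = 0.99925028
N(d1) = 0.52204940; N(d2) = 0.43262218
C = S_0' * N(d1) - K * exp(-rT) * N(d2) = 97.06882974 * 0.52204940 - 98.4000 * 0.99925028 * 0.43262218 = 8.1366


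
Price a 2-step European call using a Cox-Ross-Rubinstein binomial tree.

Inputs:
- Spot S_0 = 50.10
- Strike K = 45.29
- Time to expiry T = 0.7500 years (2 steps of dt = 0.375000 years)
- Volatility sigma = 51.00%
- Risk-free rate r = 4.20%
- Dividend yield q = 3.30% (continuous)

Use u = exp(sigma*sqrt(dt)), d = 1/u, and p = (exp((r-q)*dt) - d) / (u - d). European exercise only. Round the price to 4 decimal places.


Answer: Price = V(0,0) = 10.8457

Derivation:
dt = T/N = 0.375000
u = exp(sigma*sqrt(dt)) = 1.366578; d = 1/u = 0.731755
p = (exp((r-q)*dt) - d) / (u - d) = 0.427876
Discount per step: exp(-r*dt) = 0.984373
Stock lattice S(k, i) with i counting down-moves:
  k=0: S(0,0) = 50.1000
  k=1: S(1,0) = 68.4656; S(1,1) = 36.6609
  k=2: S(2,0) = 93.5636; S(2,1) = 50.1000; S(2,2) = 26.8268
Terminal payoffs V(N, i) = max(S_T - K, 0):
  V(2,0) = 48.273551; V(2,1) = 4.810000; V(2,2) = 0.000000
Backward induction: V(k, i) = exp(-r*dt) * [p * V(k+1, i) + (1-p) * V(k+1, i+1)].
  V(1,0) = exp(-r*dt) * [p*48.273551 + (1-p)*4.810000] = 23.041256
  V(1,1) = exp(-r*dt) * [p*4.810000 + (1-p)*0.000000] = 2.025925
  V(0,0) = exp(-r*dt) * [p*23.041256 + (1-p)*2.025925] = 10.845717


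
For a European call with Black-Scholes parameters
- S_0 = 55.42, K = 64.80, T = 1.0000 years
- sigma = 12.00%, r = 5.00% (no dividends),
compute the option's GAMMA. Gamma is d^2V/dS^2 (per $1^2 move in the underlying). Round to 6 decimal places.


d1 = -0.8263755327; d2 = -0.9463755327
phi(d1) = 0.2835443321; exp(-qT) = 1.0000000000; exp(-rT) = 0.9512294245
Gamma = exp(-qT) * phi(d1) / (S * sigma * sqrt(T)) = 1.0000000000 * 0.2835443321 / (55.4200 * 0.1200 * 1.0000000000) = 0.042636

Answer: Gamma = 0.042636


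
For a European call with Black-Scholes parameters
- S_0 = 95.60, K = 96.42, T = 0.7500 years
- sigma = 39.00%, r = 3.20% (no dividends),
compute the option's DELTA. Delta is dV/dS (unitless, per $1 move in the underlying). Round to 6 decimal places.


d1 = 0.2146460131; d2 = -0.1231038943
phi(d1) = 0.3898571111; exp(-qT) = 1.0000000000; exp(-rT) = 0.9762857098
N(d1) = 0.5849783417
Delta = exp(-qT) * N(d1) = 1.0000000000 * 0.5849783417 = 0.584978

Answer: Delta = 0.584978


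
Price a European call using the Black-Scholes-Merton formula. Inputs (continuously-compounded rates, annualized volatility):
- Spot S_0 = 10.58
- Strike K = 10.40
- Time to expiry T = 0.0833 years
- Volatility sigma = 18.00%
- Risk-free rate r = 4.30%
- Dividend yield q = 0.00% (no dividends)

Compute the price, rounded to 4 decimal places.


d1 = (ln(S/K) + (r - q + 0.5*sigma^2) * T) / (sigma * sqrt(T)) = 0.42522617
d2 = d1 - sigma * sqrt(T) = 0.37327504
exp(-rT) = 0.99642451; exp(-qT) = 1.00000000
C = S_0 * exp(-qT) * N(d1) - K * exp(-rT) * N(d2)
N(d1) = 0.66466409; N(d2) = 0.64552812
C = 10.5800 * 1.00000000 * 0.66466409 - 10.4000 * 0.99642451 * 0.64552812 = 0.3427

Answer: Price = 0.3427


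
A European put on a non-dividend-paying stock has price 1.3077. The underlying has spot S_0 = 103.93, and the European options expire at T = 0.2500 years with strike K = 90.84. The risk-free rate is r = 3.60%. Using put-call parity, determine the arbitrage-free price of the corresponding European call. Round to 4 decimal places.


Put-call parity: C - P = S_0 * exp(-qT) - K * exp(-rT).
S_0 * exp(-qT) = 103.9300 * 1.00000000 = 103.93000000
K * exp(-rT) = 90.8400 * 0.99104038 = 90.02610801
C = P + S*exp(-qT) - K*exp(-rT)
C = 1.3077 + 103.93000000 - 90.02610801 = 15.2116

Answer: Call price = 15.2116


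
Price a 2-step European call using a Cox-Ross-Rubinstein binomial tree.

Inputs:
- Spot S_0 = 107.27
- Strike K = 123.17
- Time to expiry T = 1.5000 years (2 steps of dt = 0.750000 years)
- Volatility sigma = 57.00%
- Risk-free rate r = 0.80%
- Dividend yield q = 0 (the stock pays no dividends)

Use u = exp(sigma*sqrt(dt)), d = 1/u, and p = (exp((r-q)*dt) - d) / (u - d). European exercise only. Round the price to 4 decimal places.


dt = T/N = 0.750000
u = exp(sigma*sqrt(dt)) = 1.638260; d = 1/u = 0.610404
p = (exp((r-q)*dt) - d) / (u - d) = 0.384893
Discount per step: exp(-r*dt) = 0.994018
Stock lattice S(k, i) with i counting down-moves:
  k=0: S(0,0) = 107.2700
  k=1: S(1,0) = 175.7361; S(1,1) = 65.4780
  k=2: S(2,0) = 287.9014; S(2,1) = 107.2700; S(2,2) = 39.9680
Terminal payoffs V(N, i) = max(S_T - K, 0):
  V(2,0) = 164.731377; V(2,1) = 0.000000; V(2,2) = 0.000000
Backward induction: V(k, i) = exp(-r*dt) * [p * V(k+1, i) + (1-p) * V(k+1, i+1)].
  V(1,0) = exp(-r*dt) * [p*164.731377 + (1-p)*0.000000] = 63.024619
  V(1,1) = exp(-r*dt) * [p*0.000000 + (1-p)*0.000000] = 0.000000
  V(0,0) = exp(-r*dt) * [p*63.024619 + (1-p)*0.000000] = 24.112605

Answer: Price = V(0,0) = 24.1126


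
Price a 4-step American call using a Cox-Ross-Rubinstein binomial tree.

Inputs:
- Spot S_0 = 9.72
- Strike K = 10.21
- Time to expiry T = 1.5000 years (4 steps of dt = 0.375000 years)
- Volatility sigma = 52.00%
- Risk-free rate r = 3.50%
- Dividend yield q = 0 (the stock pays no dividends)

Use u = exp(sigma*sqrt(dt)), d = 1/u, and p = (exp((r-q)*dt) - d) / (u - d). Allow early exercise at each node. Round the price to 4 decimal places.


Answer: Price = V(0,0) = 2.3734

Derivation:
dt = T/N = 0.375000
u = exp(sigma*sqrt(dt)) = 1.374972; d = 1/u = 0.727287
p = (exp((r-q)*dt) - d) / (u - d) = 0.441456
Discount per step: exp(-r*dt) = 0.986961
Stock lattice S(k, i) with i counting down-moves:
  k=0: S(0,0) = 9.7200
  k=1: S(1,0) = 13.3647; S(1,1) = 7.0692
  k=2: S(2,0) = 18.3761; S(2,1) = 9.7200; S(2,2) = 5.1414
  k=3: S(3,0) = 25.2667; S(3,1) = 13.3647; S(3,2) = 7.0692; S(3,3) = 3.7392
  k=4: S(4,0) = 34.7410; S(4,1) = 18.3761; S(4,2) = 9.7200; S(4,3) = 5.1414; S(4,4) = 2.7195
Terminal payoffs V(N, i) = max(S_T - K, 0):
  V(4,0) = 24.530991; V(4,1) = 8.166138; V(4,2) = 0.000000; V(4,3) = 0.000000; V(4,4) = 0.000000
Backward induction: V(k, i) = exp(-r*dt) * [p * V(k+1, i) + (1-p) * V(k+1, i+1)]; then take max(V_cont, immediate exercise) for American.
  V(3,0) = exp(-r*dt) * [p*24.530991 + (1-p)*8.166138] = 15.189813; exercise = 15.056682; V(3,0) = max -> 15.189813
  V(3,1) = exp(-r*dt) * [p*8.166138 + (1-p)*0.000000] = 3.557981; exercise = 3.154732; V(3,1) = max -> 3.557981
  V(3,2) = exp(-r*dt) * [p*0.000000 + (1-p)*0.000000] = 0.000000; exercise = 0.000000; V(3,2) = max -> 0.000000
  V(3,3) = exp(-r*dt) * [p*0.000000 + (1-p)*0.000000] = 0.000000; exercise = 0.000000; V(3,3) = max -> 0.000000
  V(2,0) = exp(-r*dt) * [p*15.189813 + (1-p)*3.557981] = 8.579569; exercise = 8.166138; V(2,0) = max -> 8.579569
  V(2,1) = exp(-r*dt) * [p*3.557981 + (1-p)*0.000000] = 1.550210; exercise = 0.000000; V(2,1) = max -> 1.550210
  V(2,2) = exp(-r*dt) * [p*0.000000 + (1-p)*0.000000] = 0.000000; exercise = 0.000000; V(2,2) = max -> 0.000000
  V(1,0) = exp(-r*dt) * [p*8.579569 + (1-p)*1.550210] = 4.592683; exercise = 3.154732; V(1,0) = max -> 4.592683
  V(1,1) = exp(-r*dt) * [p*1.550210 + (1-p)*0.000000] = 0.675425; exercise = 0.000000; V(1,1) = max -> 0.675425
  V(0,0) = exp(-r*dt) * [p*4.592683 + (1-p)*0.675425] = 2.373365; exercise = 0.000000; V(0,0) = max -> 2.373365


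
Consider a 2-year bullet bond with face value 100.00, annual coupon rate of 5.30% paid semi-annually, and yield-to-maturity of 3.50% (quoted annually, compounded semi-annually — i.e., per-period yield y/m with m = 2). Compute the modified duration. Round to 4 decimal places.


Answer: Modified duration = 1.8922

Derivation:
Coupon per period c = face * coupon_rate / m = 2.650000
Periods per year m = 2; per-period yield y/m = 0.017500
Number of cashflows N = 4
Cashflows (t years, CF_t, discount factor 1/(1+y/m)^(m*t), PV):
  t = 0.5000: CF_t = 2.650000, DF = 0.982801, PV = 2.604423
  t = 1.0000: CF_t = 2.650000, DF = 0.965898, PV = 2.559629
  t = 1.5000: CF_t = 2.650000, DF = 0.949285, PV = 2.515606
  t = 2.0000: CF_t = 102.650000, DF = 0.932959, PV = 95.768191
Price P = sum_t PV_t = 103.447848
First compute Macaulay numerator sum_t t * PV_t:
  t * PV_t at t = 0.5000: 1.302211
  t * PV_t at t = 1.0000: 2.559629
  t * PV_t at t = 1.5000: 3.773409
  t * PV_t at t = 2.0000: 191.536381
Macaulay duration D = 199.171631 / 103.447848 = 1.925334
Modified duration = D / (1 + y/m) = 1.925334 / (1 + 0.017500) = 1.892220


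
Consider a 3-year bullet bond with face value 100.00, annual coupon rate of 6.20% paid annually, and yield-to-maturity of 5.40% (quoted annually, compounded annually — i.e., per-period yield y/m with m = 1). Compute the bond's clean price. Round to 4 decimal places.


Coupon per period c = face * coupon_rate / m = 6.200000
Periods per year m = 1; per-period yield y/m = 0.054000
Number of cashflows N = 3
Cashflows (t years, CF_t, discount factor 1/(1+y/m)^(m*t), PV):
  t = 1.0000: CF_t = 6.200000, DF = 0.948767, PV = 5.882353
  t = 2.0000: CF_t = 6.200000, DF = 0.900158, PV = 5.580980
  t = 3.0000: CF_t = 106.200000, DF = 0.854040, PV = 90.699039
Price P = sum_t PV_t = 102.162372

Answer: Price = 102.1624


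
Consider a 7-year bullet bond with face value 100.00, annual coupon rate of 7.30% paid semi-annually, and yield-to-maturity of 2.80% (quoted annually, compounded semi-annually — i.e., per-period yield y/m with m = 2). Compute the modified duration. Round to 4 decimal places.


Answer: Modified duration = 5.7125

Derivation:
Coupon per period c = face * coupon_rate / m = 3.650000
Periods per year m = 2; per-period yield y/m = 0.014000
Number of cashflows N = 14
Cashflows (t years, CF_t, discount factor 1/(1+y/m)^(m*t), PV):
  t = 0.5000: CF_t = 3.650000, DF = 0.986193, PV = 3.599606
  t = 1.0000: CF_t = 3.650000, DF = 0.972577, PV = 3.549907
  t = 1.5000: CF_t = 3.650000, DF = 0.959149, PV = 3.500894
  t = 2.0000: CF_t = 3.650000, DF = 0.945906, PV = 3.452558
  t = 2.5000: CF_t = 3.650000, DF = 0.932847, PV = 3.404890
  t = 3.0000: CF_t = 3.650000, DF = 0.919967, PV = 3.357880
  t = 3.5000: CF_t = 3.650000, DF = 0.907265, PV = 3.311518
  t = 4.0000: CF_t = 3.650000, DF = 0.894739, PV = 3.265797
  t = 4.5000: CF_t = 3.650000, DF = 0.882386, PV = 3.220707
  t = 5.0000: CF_t = 3.650000, DF = 0.870203, PV = 3.176240
  t = 5.5000: CF_t = 3.650000, DF = 0.858188, PV = 3.132387
  t = 6.0000: CF_t = 3.650000, DF = 0.846339, PV = 3.089139
  t = 6.5000: CF_t = 3.650000, DF = 0.834654, PV = 3.046488
  t = 7.0000: CF_t = 103.650000, DF = 0.823130, PV = 85.317464
Price P = sum_t PV_t = 128.425475
First compute Macaulay numerator sum_t t * PV_t:
  t * PV_t at t = 0.5000: 1.799803
  t * PV_t at t = 1.0000: 3.549907
  t * PV_t at t = 1.5000: 5.251341
  t * PV_t at t = 2.0000: 6.905117
  t * PV_t at t = 2.5000: 8.512225
  t * PV_t at t = 3.0000: 10.073639
  t * PV_t at t = 3.5000: 11.590315
  t * PV_t at t = 4.0000: 13.063189
  t * PV_t at t = 4.5000: 14.493183
  t * PV_t at t = 5.0000: 15.881200
  t * PV_t at t = 5.5000: 17.228126
  t * PV_t at t = 6.0000: 18.534832
  t * PV_t at t = 6.5000: 19.802171
  t * PV_t at t = 7.0000: 597.222246
Macaulay duration D = 743.907295 / 128.425475 = 5.792521
Modified duration = D / (1 + y/m) = 5.792521 / (1 + 0.014000) = 5.712546


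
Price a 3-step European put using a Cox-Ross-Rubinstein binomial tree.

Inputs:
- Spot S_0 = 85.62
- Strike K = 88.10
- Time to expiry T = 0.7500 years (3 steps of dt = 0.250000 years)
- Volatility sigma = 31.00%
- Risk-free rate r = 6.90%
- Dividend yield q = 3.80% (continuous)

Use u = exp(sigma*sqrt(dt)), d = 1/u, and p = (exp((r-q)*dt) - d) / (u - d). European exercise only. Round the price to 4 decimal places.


dt = T/N = 0.250000
u = exp(sigma*sqrt(dt)) = 1.167658; d = 1/u = 0.856415
p = (exp((r-q)*dt) - d) / (u - d) = 0.486324
Discount per step: exp(-r*dt) = 0.982898
Stock lattice S(k, i) with i counting down-moves:
  k=0: S(0,0) = 85.6200
  k=1: S(1,0) = 99.9749; S(1,1) = 73.3263
  k=2: S(2,0) = 116.7365; S(2,1) = 85.6200; S(2,2) = 62.7977
  k=3: S(3,0) = 136.3083; S(3,1) = 99.9749; S(3,2) = 73.3263; S(3,3) = 53.7809
Terminal payoffs V(N, i) = max(K - S_T, 0):
  V(3,0) = 0.000000; V(3,1) = 0.000000; V(3,2) = 14.773733; V(3,3) = 34.319072
Backward induction: V(k, i) = exp(-r*dt) * [p * V(k+1, i) + (1-p) * V(k+1, i+1)].
  V(2,0) = exp(-r*dt) * [p*0.000000 + (1-p)*0.000000] = 0.000000
  V(2,1) = exp(-r*dt) * [p*0.000000 + (1-p)*14.773733] = 7.459121
  V(2,2) = exp(-r*dt) * [p*14.773733 + (1-p)*34.319072] = 24.389333
  V(1,0) = exp(-r*dt) * [p*0.000000 + (1-p)*7.459121] = 3.766041
  V(1,1) = exp(-r*dt) * [p*7.459121 + (1-p)*24.389333] = 15.879462
  V(0,0) = exp(-r*dt) * [p*3.766041 + (1-p)*15.879462] = 9.817589

Answer: Price = V(0,0) = 9.8176


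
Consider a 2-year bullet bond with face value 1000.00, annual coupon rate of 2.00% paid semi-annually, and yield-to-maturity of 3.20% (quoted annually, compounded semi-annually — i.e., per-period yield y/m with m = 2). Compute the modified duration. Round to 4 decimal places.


Answer: Modified duration = 1.9391

Derivation:
Coupon per period c = face * coupon_rate / m = 10.000000
Periods per year m = 2; per-period yield y/m = 0.016000
Number of cashflows N = 4
Cashflows (t years, CF_t, discount factor 1/(1+y/m)^(m*t), PV):
  t = 0.5000: CF_t = 10.000000, DF = 0.984252, PV = 9.842520
  t = 1.0000: CF_t = 10.000000, DF = 0.968752, PV = 9.687519
  t = 1.5000: CF_t = 10.000000, DF = 0.953496, PV = 9.534960
  t = 2.0000: CF_t = 1010.000000, DF = 0.938480, PV = 947.865120
Price P = sum_t PV_t = 976.930119
First compute Macaulay numerator sum_t t * PV_t:
  t * PV_t at t = 0.5000: 4.921260
  t * PV_t at t = 1.0000: 9.687519
  t * PV_t at t = 1.5000: 14.302440
  t * PV_t at t = 2.0000: 1895.730239
Macaulay duration D = 1924.641458 / 976.930119 = 1.970091
Modified duration = D / (1 + y/m) = 1.970091 / (1 + 0.016000) = 1.939066


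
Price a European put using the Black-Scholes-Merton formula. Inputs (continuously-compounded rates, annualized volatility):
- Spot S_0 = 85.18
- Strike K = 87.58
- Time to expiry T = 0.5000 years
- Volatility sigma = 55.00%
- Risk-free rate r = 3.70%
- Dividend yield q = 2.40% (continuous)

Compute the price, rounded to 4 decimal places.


d1 = (ln(S/K) + (r - q + 0.5*sigma^2) * T) / (sigma * sqrt(T)) = 0.13972174
d2 = d1 - sigma * sqrt(T) = -0.24918699
exp(-rT) = 0.98167007; exp(-qT) = 0.98807171
P = K * exp(-rT) * N(-d2) - S_0 * exp(-qT) * N(-d1)
N(-d1) = 0.44443993; N(-d2) = 0.59839193
P = 87.5800 * 0.98167007 * 0.59839193 - 85.1800 * 0.98807171 * 0.44443993 = 14.0407

Answer: Price = 14.0407


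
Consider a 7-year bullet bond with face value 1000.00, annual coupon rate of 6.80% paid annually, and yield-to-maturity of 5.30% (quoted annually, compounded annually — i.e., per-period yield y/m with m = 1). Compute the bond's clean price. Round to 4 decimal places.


Answer: Price = 1085.8598

Derivation:
Coupon per period c = face * coupon_rate / m = 68.000000
Periods per year m = 1; per-period yield y/m = 0.053000
Number of cashflows N = 7
Cashflows (t years, CF_t, discount factor 1/(1+y/m)^(m*t), PV):
  t = 1.0000: CF_t = 68.000000, DF = 0.949668, PV = 64.577398
  t = 2.0000: CF_t = 68.000000, DF = 0.901869, PV = 61.327064
  t = 3.0000: CF_t = 68.000000, DF = 0.856475, PV = 58.240326
  t = 4.0000: CF_t = 68.000000, DF = 0.813367, PV = 55.308952
  t = 5.0000: CF_t = 68.000000, DF = 0.772428, PV = 52.525120
  t = 6.0000: CF_t = 68.000000, DF = 0.733550, PV = 49.881406
  t = 7.0000: CF_t = 1068.000000, DF = 0.696629, PV = 743.999518
Price P = sum_t PV_t = 1085.859784


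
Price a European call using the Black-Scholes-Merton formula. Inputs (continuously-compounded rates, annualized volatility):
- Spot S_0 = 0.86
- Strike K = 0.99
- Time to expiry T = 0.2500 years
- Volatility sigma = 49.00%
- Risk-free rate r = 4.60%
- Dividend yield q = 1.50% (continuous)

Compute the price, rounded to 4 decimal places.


Answer: Price = 0.0413

Derivation:
d1 = (ln(S/K) + (r - q + 0.5*sigma^2) * T) / (sigma * sqrt(T)) = -0.42044920
d2 = d1 - sigma * sqrt(T) = -0.66544920
exp(-rT) = 0.98856587; exp(-qT) = 0.99625702
C = S_0 * exp(-qT) * N(d1) - K * exp(-rT) * N(d2)
N(d1) = 0.33707867; N(d2) = 0.25288161
C = 0.8600 * 0.99625702 * 0.33707867 - 0.9900 * 0.98856587 * 0.25288161 = 0.0413


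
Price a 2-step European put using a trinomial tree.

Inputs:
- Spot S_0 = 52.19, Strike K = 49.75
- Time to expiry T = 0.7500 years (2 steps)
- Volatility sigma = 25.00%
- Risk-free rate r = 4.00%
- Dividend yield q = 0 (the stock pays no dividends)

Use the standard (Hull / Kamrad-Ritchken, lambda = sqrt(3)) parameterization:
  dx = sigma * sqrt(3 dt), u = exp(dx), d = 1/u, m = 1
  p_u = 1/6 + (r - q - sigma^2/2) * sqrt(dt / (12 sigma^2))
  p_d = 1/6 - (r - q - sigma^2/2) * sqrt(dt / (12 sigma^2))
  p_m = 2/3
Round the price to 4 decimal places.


Answer: Price = V(0,0) = 2.4934

Derivation:
dt = T/N = 0.375000; dx = sigma*sqrt(3*dt) = 0.265165
u = exp(dx) = 1.303646; d = 1/u = 0.767079
p_u = 0.172854, p_m = 0.666667, p_d = 0.160479
Discount per step: exp(-r*dt) = 0.985112
Stock lattice S(k, j) with j the centered position index:
  k=0: S(0,+0) = 52.1900
  k=1: S(1,-1) = 40.0339; S(1,+0) = 52.1900; S(1,+1) = 68.0373
  k=2: S(2,-2) = 30.7092; S(2,-1) = 40.0339; S(2,+0) = 52.1900; S(2,+1) = 68.0373; S(2,+2) = 88.6965
Terminal payoffs V(N, j) = max(K - S_T, 0):
  V(2,-2) = 19.040845; V(2,-1) = 9.716129; V(2,+0) = 0.000000; V(2,+1) = 0.000000; V(2,+2) = 0.000000
Backward induction: V(k, j) = exp(-r*dt) * [p_u * V(k+1, j+1) + p_m * V(k+1, j) + p_d * V(k+1, j-1)]
  V(1,-1) = exp(-r*dt) * [p_u*0.000000 + p_m*9.716129 + p_d*19.040845] = 9.391155
  V(1,+0) = exp(-r*dt) * [p_u*0.000000 + p_m*0.000000 + p_d*9.716129] = 1.536025
  V(1,+1) = exp(-r*dt) * [p_u*0.000000 + p_m*0.000000 + p_d*0.000000] = 0.000000
  V(0,+0) = exp(-r*dt) * [p_u*0.000000 + p_m*1.536025 + p_d*9.391155] = 2.493421


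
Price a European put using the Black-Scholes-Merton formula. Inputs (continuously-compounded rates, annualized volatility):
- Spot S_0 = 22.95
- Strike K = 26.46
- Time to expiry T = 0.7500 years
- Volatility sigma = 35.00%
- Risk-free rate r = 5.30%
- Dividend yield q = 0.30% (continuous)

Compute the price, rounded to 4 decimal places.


Answer: Price = 4.3468

Derivation:
d1 = (ln(S/K) + (r - q + 0.5*sigma^2) * T) / (sigma * sqrt(T)) = -0.19424941
d2 = d1 - sigma * sqrt(T) = -0.49735830
exp(-rT) = 0.96102967; exp(-qT) = 0.99775253
P = K * exp(-rT) * N(-d2) - S_0 * exp(-qT) * N(-d1)
N(-d1) = 0.57700970; N(-d2) = 0.69053180
P = 26.4600 * 0.96102967 * 0.69053180 - 22.9500 * 0.99775253 * 0.57700970 = 4.3468


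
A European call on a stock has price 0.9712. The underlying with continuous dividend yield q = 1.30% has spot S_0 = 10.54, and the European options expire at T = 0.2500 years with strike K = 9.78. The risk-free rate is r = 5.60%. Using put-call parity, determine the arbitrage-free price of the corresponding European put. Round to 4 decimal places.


Put-call parity: C - P = S_0 * exp(-qT) - K * exp(-rT).
S_0 * exp(-qT) = 10.5400 * 0.99675528 = 10.50580060
K * exp(-rT) = 9.7800 * 0.98609754 = 9.64403398
P = C - S*exp(-qT) + K*exp(-rT)
P = 0.9712 - 10.50580060 + 9.64403398 = 0.1094

Answer: Put price = 0.1094


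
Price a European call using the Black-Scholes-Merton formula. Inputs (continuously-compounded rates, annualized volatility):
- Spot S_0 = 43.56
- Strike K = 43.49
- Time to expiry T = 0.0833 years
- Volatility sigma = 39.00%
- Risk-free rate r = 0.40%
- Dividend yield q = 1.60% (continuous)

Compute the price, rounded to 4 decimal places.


Answer: Price = 1.9651

Derivation:
d1 = (ln(S/K) + (r - q + 0.5*sigma^2) * T) / (sigma * sqrt(T)) = 0.06168788
d2 = d1 - sigma * sqrt(T) = -0.05087290
exp(-rT) = 0.99966686; exp(-qT) = 0.99866809
C = S_0 * exp(-qT) * N(d1) - K * exp(-rT) * N(d2)
N(d1) = 0.52459431; N(d2) = 0.47971340
C = 43.5600 * 0.99866809 * 0.52459431 - 43.4900 * 0.99966686 * 0.47971340 = 1.9651
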